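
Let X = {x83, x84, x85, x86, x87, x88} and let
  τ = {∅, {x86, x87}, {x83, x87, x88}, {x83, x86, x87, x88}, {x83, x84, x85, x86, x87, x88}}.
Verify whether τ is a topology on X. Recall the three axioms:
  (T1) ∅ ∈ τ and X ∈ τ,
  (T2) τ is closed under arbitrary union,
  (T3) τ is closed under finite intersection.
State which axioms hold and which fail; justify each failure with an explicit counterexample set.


τ is NOT a topology on X.

Axiom (T1): ∅ ∈ τ? Yes; X ∈ τ? Yes.
Axiom (T2/T3): check pairwise unions and intersections of members of τ.
Counterexample for (T3): {x86, x87} ∩ {x83, x87, x88} = {x87} ∉ τ. Therefore τ is NOT a topology.


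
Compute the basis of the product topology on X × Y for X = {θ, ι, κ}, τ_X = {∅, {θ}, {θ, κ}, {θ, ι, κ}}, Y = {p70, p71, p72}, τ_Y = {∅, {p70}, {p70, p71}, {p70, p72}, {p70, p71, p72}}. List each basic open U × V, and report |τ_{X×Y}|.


Basis B = {∅ × ∅, {θ} × {p70}, {θ} × {p70, p71}, {θ} × {p70, p72}, {θ, κ} × {p70}, {θ} × {p70, p71, p72}, {θ, ι, κ} × {p70}, {θ, κ} × {p70, p71}, {θ, κ} × {p70, p72}, {θ, κ} × {p70, p71, p72}, {θ, ι, κ} × {p70, p71}, {θ, ι, κ} × {p70, p72}, {θ, ι, κ} × {p70, p71, p72}}; |τ_{X×Y}| = 30.

Enumerate products U × V with U ∈ τ_X, V ∈ τ_Y (deduplicated):
  ∅ × ∅ = {} (∅)
  {θ} × {p70} = {(θ,p70)}
  {θ} × {p70, p71} = {(θ,p70), (θ,p71)}
  {θ} × {p70, p72} = {(θ,p70), (θ,p72)}
  {θ, κ} × {p70} = {(θ,p70), (κ,p70)}
  {θ} × {p70, p71, p72} = {(θ,p70), (θ,p71), (θ,p72)}
  {θ, ι, κ} × {p70} = {(θ,p70), (ι,p70), (κ,p70)}
  {θ, κ} × {p70, p71} = {(θ,p70), (θ,p71), (κ,p70), (κ,p71)}
  {θ, κ} × {p70, p72} = {(θ,p70), (θ,p72), (κ,p70), (κ,p72)}
  {θ, κ} × {p70, p71, p72} = {(θ,p70), (θ,p71), (θ,p72), (κ,p70), (κ,p71), (κ,p72)}
  {θ, ι, κ} × {p70, p71} = {(θ,p70), (θ,p71), (ι,p70), (ι,p71), (κ,p70), (κ,p71)}
  {θ, ι, κ} × {p70, p72} = {(θ,p70), (θ,p72), (ι,p70), (ι,p72), (κ,p70), (κ,p72)}
  {θ, ι, κ} × {p70, p71, p72} = {(θ,p70), (θ,p71), (θ,p72), (ι,p70), (ι,p71), (ι,p72), (κ,p70), (κ,p71), (κ,p72)}
These 13 distinct sets form the basis B.
Close under arbitrary unions to get τ_{X×Y}; counting gives |τ_{X×Y}| = 30.


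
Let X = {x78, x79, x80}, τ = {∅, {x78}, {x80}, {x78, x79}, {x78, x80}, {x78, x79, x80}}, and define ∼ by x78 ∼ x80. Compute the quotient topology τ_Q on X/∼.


X/∼ = {[x78=x80], [x79]}; |τ_Q| = 3.

Equivalence classes: [x78=x80], [x79].
Quotient map π: X → X/∼ sends x78 ↦ [x78=x80], x79 ↦ [x79], x80 ↦ [x78=x80].
For each subset V ⊆ X/∼, compute π^{-1}(V) ⊆ X and check whether π^{-1}(V) ∈ τ. V is open in τ_Q iff π^{-1}(V) ∈ τ.
  V = {}: π^{-1}(V) = ∅ ∈ τ ✓.
  V = {[x78=x80]}: π^{-1}(V) = {x78, x80} ∈ τ ✓.
  V = {[x79]}: π^{-1}(V) = {x79} ∉ τ ✗.
  V = {[x78=x80], [x79]}: π^{-1}(V) = {x78, x79, x80} ∈ τ ✓.
Open sets in the quotient: τ_Q = {{}, {[x78=x80]}, {[x78=x80], [x79]}} (3 elements).


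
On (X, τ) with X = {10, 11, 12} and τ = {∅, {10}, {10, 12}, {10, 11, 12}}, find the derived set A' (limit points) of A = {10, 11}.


A' = {11, 12}

For each x ∈ X, list the open sets U ∈ τ with x ∈ U, then check whether U ∩ (A ∖ {x}) ≠ ∅ for every such U.
  x = 10: open {10} ∋ x has {10} ∩ (A ∖ {10}) = ∅, so x is NOT a limit point.
  x = 11: opens ∋ x are {10, 11, 12}; each meets A ∖ {11}, so x IS a limit point.
  x = 12: opens ∋ x are {10, 12}, {10, 11, 12}; each meets A ∖ {12}, so x IS a limit point.
Collecting: A' = {11, 12}.


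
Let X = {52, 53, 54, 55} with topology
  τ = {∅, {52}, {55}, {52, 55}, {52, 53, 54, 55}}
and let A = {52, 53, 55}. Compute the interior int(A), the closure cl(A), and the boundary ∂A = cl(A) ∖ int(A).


int(A) = {52, 55}, cl(A) = {52, 53, 54, 55}, ∂A = {53, 54}.

Closed sets in (X, τ) are complements of opens:
  closed(X, τ) = {∅, {53, 54}, {52, 53, 54}, {53, 54, 55}, {52, 53, 54, 55}}.
int(A) = ⋃ {U ∈ τ : U ⊆ A}. Opens contained in A: ∅, {52}, {55}, {52, 55}.
Taking the union of these: int(A) = {52, 55}.
cl(A) = ⋂ {C closed : A ⊆ C}. Closed sets containing A: {52, 53, 54, 55}.
Intersecting these: cl(A) = {52, 53, 54, 55}.
∂A = cl(A) ∖ int(A) = {52, 53, 54, 55} ∖ {52, 55} = {53, 54}.


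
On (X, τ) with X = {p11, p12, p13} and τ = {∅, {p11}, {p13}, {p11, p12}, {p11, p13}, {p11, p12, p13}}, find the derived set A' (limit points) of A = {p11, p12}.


A' = {p12}

For each x ∈ X, list the open sets U ∈ τ with x ∈ U, then check whether U ∩ (A ∖ {x}) ≠ ∅ for every such U.
  x = p11: open {p11} ∋ x has {p11} ∩ (A ∖ {p11}) = ∅, so x is NOT a limit point.
  x = p12: opens ∋ x are {p11, p12}, {p11, p12, p13}; each meets A ∖ {p12}, so x IS a limit point.
  x = p13: open {p13} ∋ x has {p13} ∩ (A ∖ {p13}) = ∅, so x is NOT a limit point.
Collecting: A' = {p12}.


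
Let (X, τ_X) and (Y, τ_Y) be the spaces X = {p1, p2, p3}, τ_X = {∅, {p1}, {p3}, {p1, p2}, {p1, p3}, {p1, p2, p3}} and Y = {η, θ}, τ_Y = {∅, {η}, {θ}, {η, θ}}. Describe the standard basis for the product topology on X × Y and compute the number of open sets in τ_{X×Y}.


Basis B = {∅ × ∅, {p1} × {η}, {p1} × {θ}, {p3} × {η}, {p3} × {θ}, {p1} × {η, θ}, {p1, p2} × {η}, {p1, p3} × {η}, {p1, p2} × {θ}, {p1, p3} × {θ}, {p3} × {η, θ}, {p1, p2, p3} × {η}, {p1, p2, p3} × {θ}, {p1, p2} × {η, θ}, {p1, p3} × {η, θ}, {p1, p2, p3} × {η, θ}}; |τ_{X×Y}| = 36.

Enumerate products U × V with U ∈ τ_X, V ∈ τ_Y (deduplicated):
  ∅ × ∅ = {} (∅)
  {p1} × {η} = {(p1,η)}
  {p1} × {θ} = {(p1,θ)}
  {p3} × {η} = {(p3,η)}
  {p3} × {θ} = {(p3,θ)}
  {p1} × {η, θ} = {(p1,η), (p1,θ)}
  {p1, p2} × {η} = {(p1,η), (p2,η)}
  {p1, p3} × {η} = {(p1,η), (p3,η)}
  {p1, p2} × {θ} = {(p1,θ), (p2,θ)}
  {p1, p3} × {θ} = {(p1,θ), (p3,θ)}
  {p3} × {η, θ} = {(p3,η), (p3,θ)}
  {p1, p2, p3} × {η} = {(p1,η), (p2,η), (p3,η)}
  {p1, p2, p3} × {θ} = {(p1,θ), (p2,θ), (p3,θ)}
  {p1, p2} × {η, θ} = {(p1,η), (p1,θ), (p2,η), (p2,θ)}
  {p1, p3} × {η, θ} = {(p1,η), (p1,θ), (p3,η), (p3,θ)}
  {p1, p2, p3} × {η, θ} = {(p1,η), (p1,θ), (p2,η), (p2,θ), (p3,η), (p3,θ)}
These 16 distinct sets form the basis B.
Close under arbitrary unions to get τ_{X×Y}; counting gives |τ_{X×Y}| = 36.


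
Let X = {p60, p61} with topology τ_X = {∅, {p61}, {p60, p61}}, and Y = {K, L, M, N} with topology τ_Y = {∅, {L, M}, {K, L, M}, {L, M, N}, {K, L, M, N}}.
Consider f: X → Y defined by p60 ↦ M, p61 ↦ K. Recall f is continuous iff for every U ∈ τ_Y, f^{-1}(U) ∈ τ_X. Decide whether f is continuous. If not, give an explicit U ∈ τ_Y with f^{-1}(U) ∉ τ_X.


f is NOT continuous.

Compute f^{-1}(U) for each U ∈ τ_Y:
  U = ∅: f^{-1}(U) = ∅ ∈ τ_X ✓.
  U = {L, M}: f^{-1}(U) = {p60} ∉ τ_X ✗.
  U = {K, L, M}: f^{-1}(U) = {p60, p61} ∈ τ_X ✓.
  U = {L, M, N}: f^{-1}(U) = {p60} ∉ τ_X ✗.
  U = {K, L, M, N}: f^{-1}(U) = {p60, p61} ∈ τ_X ✓.
Found U = {L, M} with f^{-1}(U) = {p60} not in τ_X. Therefore f is NOT continuous.


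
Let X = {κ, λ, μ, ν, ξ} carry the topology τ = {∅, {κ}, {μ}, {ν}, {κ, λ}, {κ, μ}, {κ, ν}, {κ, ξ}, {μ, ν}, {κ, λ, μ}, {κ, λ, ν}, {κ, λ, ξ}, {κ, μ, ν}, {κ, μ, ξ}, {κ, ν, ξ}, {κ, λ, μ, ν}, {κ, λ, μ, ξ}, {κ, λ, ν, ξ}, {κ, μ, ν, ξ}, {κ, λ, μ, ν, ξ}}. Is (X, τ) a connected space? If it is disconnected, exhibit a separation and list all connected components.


(X, τ) is disconnected; components = [{μ}, {ν}, {κ, λ, ξ}].

Find clopen sets (U ∈ τ with X ∖ U ∈ τ):
  U = ∅, X ∖ U = {κ, λ, μ, ν, ξ} — both open, so U is clopen.
  U = {μ}, X ∖ U = {κ, λ, ν, ξ} — both open, so U is clopen.
  U = {ν}, X ∖ U = {κ, λ, μ, ξ} — both open, so U is clopen.
  U = {μ, ν}, X ∖ U = {κ, λ, ξ} — both open, so U is clopen.
  U = {κ, λ, ξ}, X ∖ U = {μ, ν} — both open, so U is clopen.
  U = {κ, λ, μ, ξ}, X ∖ U = {ν} — both open, so U is clopen.
  U = {κ, λ, ν, ξ}, X ∖ U = {μ} — both open, so U is clopen.
  U = {κ, λ, μ, ν, ξ}, X ∖ U = ∅ — both open, so U is clopen.
Nontrivial clopen(s) exist: e.g. {μ}. So (X, τ) is disconnected.
Compute connected components by grouping points that agree on all clopens:
  component: {μ}
  component: {ν}
  component: {κ, λ, ξ}


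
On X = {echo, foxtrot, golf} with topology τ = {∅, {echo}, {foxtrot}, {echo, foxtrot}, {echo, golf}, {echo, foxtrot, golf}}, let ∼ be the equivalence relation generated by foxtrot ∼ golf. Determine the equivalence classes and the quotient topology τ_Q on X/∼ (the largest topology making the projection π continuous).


X/∼ = {[echo], [foxtrot=golf]}; |τ_Q| = 3.

Equivalence classes: [echo], [foxtrot=golf].
Quotient map π: X → X/∼ sends echo ↦ [echo], foxtrot ↦ [foxtrot=golf], golf ↦ [foxtrot=golf].
For each subset V ⊆ X/∼, compute π^{-1}(V) ⊆ X and check whether π^{-1}(V) ∈ τ. V is open in τ_Q iff π^{-1}(V) ∈ τ.
  V = {}: π^{-1}(V) = ∅ ∈ τ ✓.
  V = {[echo]}: π^{-1}(V) = {echo} ∈ τ ✓.
  V = {[foxtrot=golf]}: π^{-1}(V) = {foxtrot, golf} ∉ τ ✗.
  V = {[echo], [foxtrot=golf]}: π^{-1}(V) = {echo, foxtrot, golf} ∈ τ ✓.
Open sets in the quotient: τ_Q = {{}, {[echo]}, {[echo], [foxtrot=golf]}} (3 elements).


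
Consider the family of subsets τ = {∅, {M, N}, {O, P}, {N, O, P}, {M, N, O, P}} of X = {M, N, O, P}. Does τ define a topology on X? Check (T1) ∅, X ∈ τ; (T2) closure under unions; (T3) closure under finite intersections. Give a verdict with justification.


τ is NOT a topology on X.

Axiom (T1): ∅ ∈ τ? Yes; X ∈ τ? Yes.
Axiom (T2/T3): check pairwise unions and intersections of members of τ.
Counterexample for (T3): {M, N} ∩ {N, O, P} = {N} ∉ τ. Therefore τ is NOT a topology.


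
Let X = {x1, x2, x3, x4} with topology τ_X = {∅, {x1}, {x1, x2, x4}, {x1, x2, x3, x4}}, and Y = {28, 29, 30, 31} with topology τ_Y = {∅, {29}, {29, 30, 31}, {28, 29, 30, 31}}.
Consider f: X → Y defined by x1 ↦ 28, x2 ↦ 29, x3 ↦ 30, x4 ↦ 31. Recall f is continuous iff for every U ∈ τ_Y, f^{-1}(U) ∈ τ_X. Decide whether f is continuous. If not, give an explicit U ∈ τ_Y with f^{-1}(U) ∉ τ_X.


f is NOT continuous.

Compute f^{-1}(U) for each U ∈ τ_Y:
  U = ∅: f^{-1}(U) = ∅ ∈ τ_X ✓.
  U = {29}: f^{-1}(U) = {x2} ∉ τ_X ✗.
  U = {29, 30, 31}: f^{-1}(U) = {x2, x3, x4} ∉ τ_X ✗.
  U = {28, 29, 30, 31}: f^{-1}(U) = {x1, x2, x3, x4} ∈ τ_X ✓.
Found U = {29} with f^{-1}(U) = {x2} not in τ_X. Therefore f is NOT continuous.


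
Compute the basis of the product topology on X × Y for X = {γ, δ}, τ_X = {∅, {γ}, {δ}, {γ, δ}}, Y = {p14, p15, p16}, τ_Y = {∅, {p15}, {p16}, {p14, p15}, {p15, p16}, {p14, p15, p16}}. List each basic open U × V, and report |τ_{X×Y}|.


Basis B = {∅ × ∅, {γ} × {p15}, {γ} × {p16}, {δ} × {p15}, {δ} × {p16}, {γ} × {p14, p15}, {γ} × {p15, p16}, {γ, δ} × {p15}, {γ, δ} × {p16}, {δ} × {p14, p15}, {δ} × {p15, p16}, {γ} × {p14, p15, p16}, {δ} × {p14, p15, p16}, {γ, δ} × {p14, p15}, {γ, δ} × {p15, p16}, {γ, δ} × {p14, p15, p16}}; |τ_{X×Y}| = 36.

Enumerate products U × V with U ∈ τ_X, V ∈ τ_Y (deduplicated):
  ∅ × ∅ = {} (∅)
  {γ} × {p15} = {(γ,p15)}
  {γ} × {p16} = {(γ,p16)}
  {δ} × {p15} = {(δ,p15)}
  {δ} × {p16} = {(δ,p16)}
  {γ} × {p14, p15} = {(γ,p14), (γ,p15)}
  {γ} × {p15, p16} = {(γ,p15), (γ,p16)}
  {γ, δ} × {p15} = {(γ,p15), (δ,p15)}
  {γ, δ} × {p16} = {(γ,p16), (δ,p16)}
  {δ} × {p14, p15} = {(δ,p14), (δ,p15)}
  {δ} × {p15, p16} = {(δ,p15), (δ,p16)}
  {γ} × {p14, p15, p16} = {(γ,p14), (γ,p15), (γ,p16)}
  {δ} × {p14, p15, p16} = {(δ,p14), (δ,p15), (δ,p16)}
  {γ, δ} × {p14, p15} = {(γ,p14), (γ,p15), (δ,p14), (δ,p15)}
  {γ, δ} × {p15, p16} = {(γ,p15), (γ,p16), (δ,p15), (δ,p16)}
  {γ, δ} × {p14, p15, p16} = {(γ,p14), (γ,p15), (γ,p16), (δ,p14), (δ,p15), (δ,p16)}
These 16 distinct sets form the basis B.
Close under arbitrary unions to get τ_{X×Y}; counting gives |τ_{X×Y}| = 36.


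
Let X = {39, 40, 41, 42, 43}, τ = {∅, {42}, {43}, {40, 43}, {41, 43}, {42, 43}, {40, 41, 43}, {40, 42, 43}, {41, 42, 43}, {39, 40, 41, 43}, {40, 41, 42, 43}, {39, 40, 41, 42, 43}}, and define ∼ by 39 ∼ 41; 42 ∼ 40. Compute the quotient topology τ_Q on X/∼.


X/∼ = {[39=41], [40=42], [43]}; |τ_Q| = 4.

Equivalence classes: [39=41], [40=42], [43].
Quotient map π: X → X/∼ sends 39 ↦ [39=41], 40 ↦ [40=42], 41 ↦ [39=41], 42 ↦ [40=42], 43 ↦ [43].
For each subset V ⊆ X/∼, compute π^{-1}(V) ⊆ X and check whether π^{-1}(V) ∈ τ. V is open in τ_Q iff π^{-1}(V) ∈ τ.
  V = {}: π^{-1}(V) = ∅ ∈ τ ✓.
  V = {[39=41]}: π^{-1}(V) = {39, 41} ∉ τ ✗.
  V = {[40=42]}: π^{-1}(V) = {40, 42} ∉ τ ✗.
  V = {[39=41], [40=42]}: π^{-1}(V) = {39, 40, 41, 42} ∉ τ ✗.
  V = {[43]}: π^{-1}(V) = {43} ∈ τ ✓.
  V = {[39=41], [43]}: π^{-1}(V) = {39, 41, 43} ∉ τ ✗.
  V = {[40=42], [43]}: π^{-1}(V) = {40, 42, 43} ∈ τ ✓.
  V = {[39=41], [40=42], [43]}: π^{-1}(V) = {39, 40, 41, 42, 43} ∈ τ ✓.
Open sets in the quotient: τ_Q = {{}, {[43]}, {[40=42], [43]}, {[39=41], [40=42], [43]}} (4 elements).


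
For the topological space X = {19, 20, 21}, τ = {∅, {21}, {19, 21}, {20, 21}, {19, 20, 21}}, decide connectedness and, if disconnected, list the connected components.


(X, τ) is connected.

Find clopen sets (U ∈ τ with X ∖ U ∈ τ):
  U = ∅, X ∖ U = {19, 20, 21} — both open, so U is clopen.
  U = {19, 20, 21}, X ∖ U = ∅ — both open, so U is clopen.
Only trivial clopens (∅ and X) exist, so (X, τ) is connected.
Compute connected components by grouping points that agree on all clopens:
  component: {19, 20, 21}


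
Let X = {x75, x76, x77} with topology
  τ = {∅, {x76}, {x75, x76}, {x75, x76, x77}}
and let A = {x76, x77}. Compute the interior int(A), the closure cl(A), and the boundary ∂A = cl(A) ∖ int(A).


int(A) = {x76}, cl(A) = {x75, x76, x77}, ∂A = {x75, x77}.

Closed sets in (X, τ) are complements of opens:
  closed(X, τ) = {∅, {x77}, {x75, x77}, {x75, x76, x77}}.
int(A) = ⋃ {U ∈ τ : U ⊆ A}. Opens contained in A: ∅, {x76}.
Taking the union of these: int(A) = {x76}.
cl(A) = ⋂ {C closed : A ⊆ C}. Closed sets containing A: {x75, x76, x77}.
Intersecting these: cl(A) = {x75, x76, x77}.
∂A = cl(A) ∖ int(A) = {x75, x76, x77} ∖ {x76} = {x75, x77}.


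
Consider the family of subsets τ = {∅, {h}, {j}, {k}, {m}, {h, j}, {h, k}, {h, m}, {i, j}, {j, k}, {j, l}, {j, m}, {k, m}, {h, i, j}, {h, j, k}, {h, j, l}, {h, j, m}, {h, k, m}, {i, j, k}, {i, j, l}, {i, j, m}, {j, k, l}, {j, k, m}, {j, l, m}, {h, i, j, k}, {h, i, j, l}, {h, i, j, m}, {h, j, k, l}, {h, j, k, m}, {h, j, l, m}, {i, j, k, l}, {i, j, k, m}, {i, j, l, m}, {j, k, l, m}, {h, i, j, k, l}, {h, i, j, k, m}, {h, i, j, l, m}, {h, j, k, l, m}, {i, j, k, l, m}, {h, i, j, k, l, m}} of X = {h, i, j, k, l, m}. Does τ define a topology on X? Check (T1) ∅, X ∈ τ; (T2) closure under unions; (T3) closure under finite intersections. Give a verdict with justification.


τ IS a topology on X.

Axiom (T1): ∅ ∈ τ? Yes; X ∈ τ? Yes.
Axiom (T2/T3): check pairwise unions and intersections of members of τ.
All pairwise intersections and unions checked — each lies in τ. Therefore τ satisfies (T1), (T2), (T3): it IS a topology on X.


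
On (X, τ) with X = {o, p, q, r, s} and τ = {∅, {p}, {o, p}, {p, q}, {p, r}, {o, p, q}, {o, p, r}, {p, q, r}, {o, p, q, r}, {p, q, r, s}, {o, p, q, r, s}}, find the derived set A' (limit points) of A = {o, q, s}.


A' = {s}

For each x ∈ X, list the open sets U ∈ τ with x ∈ U, then check whether U ∩ (A ∖ {x}) ≠ ∅ for every such U.
  x = o: open {o, p} ∋ x has {o, p} ∩ (A ∖ {o}) = ∅, so x is NOT a limit point.
  x = p: open {p} ∋ x has {p} ∩ (A ∖ {p}) = ∅, so x is NOT a limit point.
  x = q: open {p, q} ∋ x has {p, q} ∩ (A ∖ {q}) = ∅, so x is NOT a limit point.
  x = r: open {p, r} ∋ x has {p, r} ∩ (A ∖ {r}) = ∅, so x is NOT a limit point.
  x = s: opens ∋ x are {p, q, r, s}, {o, p, q, r, s}; each meets A ∖ {s}, so x IS a limit point.
Collecting: A' = {s}.


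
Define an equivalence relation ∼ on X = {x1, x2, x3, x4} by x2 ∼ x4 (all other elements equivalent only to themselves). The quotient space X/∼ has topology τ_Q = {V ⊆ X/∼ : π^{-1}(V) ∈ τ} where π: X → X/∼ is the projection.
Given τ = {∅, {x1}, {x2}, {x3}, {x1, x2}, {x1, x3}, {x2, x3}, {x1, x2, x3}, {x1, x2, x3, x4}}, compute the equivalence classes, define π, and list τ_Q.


X/∼ = {[x1], [x2=x4], [x3]}; |τ_Q| = 5.

Equivalence classes: [x1], [x2=x4], [x3].
Quotient map π: X → X/∼ sends x1 ↦ [x1], x2 ↦ [x2=x4], x3 ↦ [x3], x4 ↦ [x2=x4].
For each subset V ⊆ X/∼, compute π^{-1}(V) ⊆ X and check whether π^{-1}(V) ∈ τ. V is open in τ_Q iff π^{-1}(V) ∈ τ.
  V = {}: π^{-1}(V) = ∅ ∈ τ ✓.
  V = {[x1]}: π^{-1}(V) = {x1} ∈ τ ✓.
  V = {[x2=x4]}: π^{-1}(V) = {x2, x4} ∉ τ ✗.
  V = {[x1], [x2=x4]}: π^{-1}(V) = {x1, x2, x4} ∉ τ ✗.
  V = {[x3]}: π^{-1}(V) = {x3} ∈ τ ✓.
  V = {[x1], [x3]}: π^{-1}(V) = {x1, x3} ∈ τ ✓.
  V = {[x2=x4], [x3]}: π^{-1}(V) = {x2, x3, x4} ∉ τ ✗.
  V = {[x1], [x2=x4], [x3]}: π^{-1}(V) = {x1, x2, x3, x4} ∈ τ ✓.
Open sets in the quotient: τ_Q = {{}, {[x1]}, {[x3]}, {[x1], [x3]}, {[x1], [x2=x4], [x3]}} (5 elements).


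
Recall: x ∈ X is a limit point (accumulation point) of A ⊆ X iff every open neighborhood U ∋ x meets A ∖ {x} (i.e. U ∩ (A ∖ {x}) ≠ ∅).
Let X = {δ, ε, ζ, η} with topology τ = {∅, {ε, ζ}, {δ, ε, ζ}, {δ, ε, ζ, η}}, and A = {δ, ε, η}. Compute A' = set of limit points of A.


A' = {δ, ζ, η}

For each x ∈ X, list the open sets U ∈ τ with x ∈ U, then check whether U ∩ (A ∖ {x}) ≠ ∅ for every such U.
  x = δ: opens ∋ x are {δ, ε, ζ}, {δ, ε, ζ, η}; each meets A ∖ {δ}, so x IS a limit point.
  x = ε: open {ε, ζ} ∋ x has {ε, ζ} ∩ (A ∖ {ε}) = ∅, so x is NOT a limit point.
  x = ζ: opens ∋ x are {ε, ζ}, {δ, ε, ζ}, {δ, ε, ζ, η}; each meets A ∖ {ζ}, so x IS a limit point.
  x = η: opens ∋ x are {δ, ε, ζ, η}; each meets A ∖ {η}, so x IS a limit point.
Collecting: A' = {δ, ζ, η}.


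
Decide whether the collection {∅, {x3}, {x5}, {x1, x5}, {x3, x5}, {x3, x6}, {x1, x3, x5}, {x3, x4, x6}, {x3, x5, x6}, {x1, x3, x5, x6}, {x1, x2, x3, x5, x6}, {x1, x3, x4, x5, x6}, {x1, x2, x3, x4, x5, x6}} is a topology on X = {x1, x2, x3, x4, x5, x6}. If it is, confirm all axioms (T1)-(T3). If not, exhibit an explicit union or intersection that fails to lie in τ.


τ is NOT a topology on X.

Axiom (T1): ∅ ∈ τ? Yes; X ∈ τ? Yes.
Axiom (T2/T3): check pairwise unions and intersections of members of τ.
Counterexample for (T2): {x5} ∪ {x3, x4, x6} = {x3, x4, x5, x6} ∉ τ. Therefore τ is NOT a topology.


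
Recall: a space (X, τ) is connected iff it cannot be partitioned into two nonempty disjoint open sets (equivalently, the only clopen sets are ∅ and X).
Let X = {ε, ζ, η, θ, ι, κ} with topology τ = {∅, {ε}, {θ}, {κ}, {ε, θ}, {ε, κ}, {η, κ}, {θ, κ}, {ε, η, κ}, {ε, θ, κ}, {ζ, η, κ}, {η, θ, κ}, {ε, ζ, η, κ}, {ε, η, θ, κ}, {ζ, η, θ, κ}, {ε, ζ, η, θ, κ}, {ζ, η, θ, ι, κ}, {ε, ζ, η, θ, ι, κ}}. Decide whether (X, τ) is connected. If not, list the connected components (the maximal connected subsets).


(X, τ) is disconnected; components = [{ε}, {ζ, η, θ, ι, κ}].

Find clopen sets (U ∈ τ with X ∖ U ∈ τ):
  U = ∅, X ∖ U = {ε, ζ, η, θ, ι, κ} — both open, so U is clopen.
  U = {ε}, X ∖ U = {ζ, η, θ, ι, κ} — both open, so U is clopen.
  U = {ζ, η, θ, ι, κ}, X ∖ U = {ε} — both open, so U is clopen.
  U = {ε, ζ, η, θ, ι, κ}, X ∖ U = ∅ — both open, so U is clopen.
Nontrivial clopen(s) exist: e.g. {ε}. So (X, τ) is disconnected.
Compute connected components by grouping points that agree on all clopens:
  component: {ε}
  component: {ζ, η, θ, ι, κ}


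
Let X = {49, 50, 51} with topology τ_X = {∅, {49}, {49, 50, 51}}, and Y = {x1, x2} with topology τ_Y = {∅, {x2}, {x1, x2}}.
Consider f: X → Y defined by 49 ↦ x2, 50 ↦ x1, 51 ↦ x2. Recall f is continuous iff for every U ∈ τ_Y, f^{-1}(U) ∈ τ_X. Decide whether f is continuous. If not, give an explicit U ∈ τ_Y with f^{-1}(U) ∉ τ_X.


f is NOT continuous.

Compute f^{-1}(U) for each U ∈ τ_Y:
  U = ∅: f^{-1}(U) = ∅ ∈ τ_X ✓.
  U = {x2}: f^{-1}(U) = {49, 51} ∉ τ_X ✗.
  U = {x1, x2}: f^{-1}(U) = {49, 50, 51} ∈ τ_X ✓.
Found U = {x2} with f^{-1}(U) = {49, 51} not in τ_X. Therefore f is NOT continuous.


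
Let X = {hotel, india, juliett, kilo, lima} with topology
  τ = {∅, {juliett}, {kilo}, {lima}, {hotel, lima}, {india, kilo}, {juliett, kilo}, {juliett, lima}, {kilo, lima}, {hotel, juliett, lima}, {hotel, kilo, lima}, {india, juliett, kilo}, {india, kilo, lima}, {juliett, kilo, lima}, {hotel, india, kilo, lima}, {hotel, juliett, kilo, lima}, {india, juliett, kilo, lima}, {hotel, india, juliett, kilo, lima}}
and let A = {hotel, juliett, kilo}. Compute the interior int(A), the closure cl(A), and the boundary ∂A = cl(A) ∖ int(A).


int(A) = {juliett, kilo}, cl(A) = {hotel, india, juliett, kilo}, ∂A = {hotel, india}.

Closed sets in (X, τ) are complements of opens:
  closed(X, τ) = {∅, {hotel}, {india}, {juliett}, {hotel, india}, {hotel, juliett}, {hotel, lima}, {india, juliett}, {india, kilo}, {hotel, india, juliett}, {hotel, india, kilo}, {hotel, india, lima}, {hotel, juliett, lima}, {india, juliett, kilo}, {hotel, india, juliett, kilo}, {hotel, india, juliett, lima}, {hotel, india, kilo, lima}, {hotel, india, juliett, kilo, lima}}.
int(A) = ⋃ {U ∈ τ : U ⊆ A}. Opens contained in A: ∅, {juliett}, {kilo}, {juliett, kilo}.
Taking the union of these: int(A) = {juliett, kilo}.
cl(A) = ⋂ {C closed : A ⊆ C}. Closed sets containing A: {hotel, india, juliett, kilo}, {hotel, india, juliett, kilo, lima}.
Intersecting these: cl(A) = {hotel, india, juliett, kilo}.
∂A = cl(A) ∖ int(A) = {hotel, india, juliett, kilo} ∖ {juliett, kilo} = {hotel, india}.


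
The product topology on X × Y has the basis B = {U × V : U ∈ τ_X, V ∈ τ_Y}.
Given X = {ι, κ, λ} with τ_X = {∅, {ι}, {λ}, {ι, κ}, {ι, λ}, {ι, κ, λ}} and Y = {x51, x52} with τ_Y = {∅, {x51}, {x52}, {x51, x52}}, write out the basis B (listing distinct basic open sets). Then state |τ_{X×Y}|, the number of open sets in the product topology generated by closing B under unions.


Basis B = {∅ × ∅, {ι} × {x51}, {ι} × {x52}, {λ} × {x51}, {λ} × {x52}, {ι} × {x51, x52}, {ι, κ} × {x51}, {ι, λ} × {x51}, {ι, κ} × {x52}, {ι, λ} × {x52}, {λ} × {x51, x52}, {ι, κ, λ} × {x51}, {ι, κ, λ} × {x52}, {ι, κ} × {x51, x52}, {ι, λ} × {x51, x52}, {ι, κ, λ} × {x51, x52}}; |τ_{X×Y}| = 36.

Enumerate products U × V with U ∈ τ_X, V ∈ τ_Y (deduplicated):
  ∅ × ∅ = {} (∅)
  {ι} × {x51} = {(ι,x51)}
  {ι} × {x52} = {(ι,x52)}
  {λ} × {x51} = {(λ,x51)}
  {λ} × {x52} = {(λ,x52)}
  {ι} × {x51, x52} = {(ι,x51), (ι,x52)}
  {ι, κ} × {x51} = {(ι,x51), (κ,x51)}
  {ι, λ} × {x51} = {(ι,x51), (λ,x51)}
  {ι, κ} × {x52} = {(ι,x52), (κ,x52)}
  {ι, λ} × {x52} = {(ι,x52), (λ,x52)}
  {λ} × {x51, x52} = {(λ,x51), (λ,x52)}
  {ι, κ, λ} × {x51} = {(ι,x51), (κ,x51), (λ,x51)}
  {ι, κ, λ} × {x52} = {(ι,x52), (κ,x52), (λ,x52)}
  {ι, κ} × {x51, x52} = {(ι,x51), (ι,x52), (κ,x51), (κ,x52)}
  {ι, λ} × {x51, x52} = {(ι,x51), (ι,x52), (λ,x51), (λ,x52)}
  {ι, κ, λ} × {x51, x52} = {(ι,x51), (ι,x52), (κ,x51), (κ,x52), (λ,x51), (λ,x52)}
These 16 distinct sets form the basis B.
Close under arbitrary unions to get τ_{X×Y}; counting gives |τ_{X×Y}| = 36.


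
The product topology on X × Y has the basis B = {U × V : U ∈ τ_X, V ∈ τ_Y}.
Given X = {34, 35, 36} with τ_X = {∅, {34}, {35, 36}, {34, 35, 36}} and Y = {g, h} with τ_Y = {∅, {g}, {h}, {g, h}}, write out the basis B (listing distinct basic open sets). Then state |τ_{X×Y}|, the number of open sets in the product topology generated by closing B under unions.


Basis B = {∅ × ∅, {34} × {g}, {34} × {h}, {34} × {g, h}, {35, 36} × {g}, {35, 36} × {h}, {34, 35, 36} × {g}, {34, 35, 36} × {h}, {35, 36} × {g, h}, {34, 35, 36} × {g, h}}; |τ_{X×Y}| = 16.

Enumerate products U × V with U ∈ τ_X, V ∈ τ_Y (deduplicated):
  ∅ × ∅ = {} (∅)
  {34} × {g} = {(34,g)}
  {34} × {h} = {(34,h)}
  {34} × {g, h} = {(34,g), (34,h)}
  {35, 36} × {g} = {(35,g), (36,g)}
  {35, 36} × {h} = {(35,h), (36,h)}
  {34, 35, 36} × {g} = {(34,g), (35,g), (36,g)}
  {34, 35, 36} × {h} = {(34,h), (35,h), (36,h)}
  {35, 36} × {g, h} = {(35,g), (35,h), (36,g), (36,h)}
  {34, 35, 36} × {g, h} = {(34,g), (34,h), (35,g), (35,h), (36,g), (36,h)}
These 10 distinct sets form the basis B.
Close under arbitrary unions to get τ_{X×Y}; counting gives |τ_{X×Y}| = 16.


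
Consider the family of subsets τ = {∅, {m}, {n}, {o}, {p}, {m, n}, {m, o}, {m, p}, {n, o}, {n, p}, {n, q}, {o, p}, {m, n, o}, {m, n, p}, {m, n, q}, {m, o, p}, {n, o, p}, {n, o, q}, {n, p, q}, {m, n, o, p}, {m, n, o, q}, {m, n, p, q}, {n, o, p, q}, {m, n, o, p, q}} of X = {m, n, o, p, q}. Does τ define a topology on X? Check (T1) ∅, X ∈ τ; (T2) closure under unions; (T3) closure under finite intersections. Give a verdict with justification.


τ IS a topology on X.

Axiom (T1): ∅ ∈ τ? Yes; X ∈ τ? Yes.
Axiom (T2/T3): check pairwise unions and intersections of members of τ.
All pairwise intersections and unions checked — each lies in τ. Therefore τ satisfies (T1), (T2), (T3): it IS a topology on X.


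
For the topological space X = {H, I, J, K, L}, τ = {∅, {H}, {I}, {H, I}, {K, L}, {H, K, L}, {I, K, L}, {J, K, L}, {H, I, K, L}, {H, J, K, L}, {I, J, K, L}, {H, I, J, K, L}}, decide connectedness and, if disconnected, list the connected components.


(X, τ) is disconnected; components = [{H}, {I}, {J, K, L}].

Find clopen sets (U ∈ τ with X ∖ U ∈ τ):
  U = ∅, X ∖ U = {H, I, J, K, L} — both open, so U is clopen.
  U = {H}, X ∖ U = {I, J, K, L} — both open, so U is clopen.
  U = {I}, X ∖ U = {H, J, K, L} — both open, so U is clopen.
  U = {H, I}, X ∖ U = {J, K, L} — both open, so U is clopen.
  U = {J, K, L}, X ∖ U = {H, I} — both open, so U is clopen.
  U = {H, J, K, L}, X ∖ U = {I} — both open, so U is clopen.
  U = {I, J, K, L}, X ∖ U = {H} — both open, so U is clopen.
  U = {H, I, J, K, L}, X ∖ U = ∅ — both open, so U is clopen.
Nontrivial clopen(s) exist: e.g. {J, K, L}. So (X, τ) is disconnected.
Compute connected components by grouping points that agree on all clopens:
  component: {H}
  component: {I}
  component: {J, K, L}


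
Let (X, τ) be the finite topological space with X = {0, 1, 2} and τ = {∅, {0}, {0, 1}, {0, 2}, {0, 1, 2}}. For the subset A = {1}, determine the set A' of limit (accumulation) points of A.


A' = ∅

For each x ∈ X, list the open sets U ∈ τ with x ∈ U, then check whether U ∩ (A ∖ {x}) ≠ ∅ for every such U.
  x = 0: open {0} ∋ x has {0} ∩ (A ∖ {0}) = ∅, so x is NOT a limit point.
  x = 1: open {0, 1} ∋ x has {0, 1} ∩ (A ∖ {1}) = ∅, so x is NOT a limit point.
  x = 2: open {0, 2} ∋ x has {0, 2} ∩ (A ∖ {2}) = ∅, so x is NOT a limit point.
Collecting: A' = ∅.


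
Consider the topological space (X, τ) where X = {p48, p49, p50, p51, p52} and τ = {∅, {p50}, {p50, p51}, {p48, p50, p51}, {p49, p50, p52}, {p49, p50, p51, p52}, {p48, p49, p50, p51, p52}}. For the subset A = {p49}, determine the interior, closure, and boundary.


int(A) = ∅, cl(A) = {p49, p52}, ∂A = {p49, p52}.

Closed sets in (X, τ) are complements of opens:
  closed(X, τ) = {∅, {p48}, {p48, p51}, {p49, p52}, {p48, p49, p52}, {p48, p49, p51, p52}, {p48, p49, p50, p51, p52}}.
int(A) = ⋃ {U ∈ τ : U ⊆ A}. Opens contained in A: ∅.
Taking the union of these: int(A) = ∅.
cl(A) = ⋂ {C closed : A ⊆ C}. Closed sets containing A: {p49, p52}, {p48, p49, p52}, {p48, p49, p51, p52}, {p48, p49, p50, p51, p52}.
Intersecting these: cl(A) = {p49, p52}.
∂A = cl(A) ∖ int(A) = {p49, p52} ∖ ∅ = {p49, p52}.


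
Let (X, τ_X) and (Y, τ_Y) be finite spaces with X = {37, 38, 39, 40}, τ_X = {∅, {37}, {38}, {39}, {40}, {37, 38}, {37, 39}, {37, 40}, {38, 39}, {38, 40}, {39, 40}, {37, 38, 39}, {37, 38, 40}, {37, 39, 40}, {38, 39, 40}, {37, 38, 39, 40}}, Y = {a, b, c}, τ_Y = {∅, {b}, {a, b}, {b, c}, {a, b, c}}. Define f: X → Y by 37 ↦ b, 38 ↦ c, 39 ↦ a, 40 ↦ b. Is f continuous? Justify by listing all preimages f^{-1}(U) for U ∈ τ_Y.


f IS continuous.

Compute f^{-1}(U) for each U ∈ τ_Y:
  U = ∅: f^{-1}(U) = ∅ ∈ τ_X ✓.
  U = {b}: f^{-1}(U) = {37, 40} ∈ τ_X ✓.
  U = {a, b}: f^{-1}(U) = {37, 39, 40} ∈ τ_X ✓.
  U = {b, c}: f^{-1}(U) = {37, 38, 40} ∈ τ_X ✓.
  U = {a, b, c}: f^{-1}(U) = {37, 38, 39, 40} ∈ τ_X ✓.
Every preimage lies in τ_X, so f IS continuous.


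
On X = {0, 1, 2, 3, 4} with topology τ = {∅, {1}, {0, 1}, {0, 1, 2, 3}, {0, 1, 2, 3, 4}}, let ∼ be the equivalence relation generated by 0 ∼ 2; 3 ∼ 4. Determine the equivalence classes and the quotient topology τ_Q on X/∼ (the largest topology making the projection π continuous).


X/∼ = {[0=2], [1], [3=4]}; |τ_Q| = 3.

Equivalence classes: [0=2], [1], [3=4].
Quotient map π: X → X/∼ sends 0 ↦ [0=2], 1 ↦ [1], 2 ↦ [0=2], 3 ↦ [3=4], 4 ↦ [3=4].
For each subset V ⊆ X/∼, compute π^{-1}(V) ⊆ X and check whether π^{-1}(V) ∈ τ. V is open in τ_Q iff π^{-1}(V) ∈ τ.
  V = {}: π^{-1}(V) = ∅ ∈ τ ✓.
  V = {[0=2]}: π^{-1}(V) = {0, 2} ∉ τ ✗.
  V = {[1]}: π^{-1}(V) = {1} ∈ τ ✓.
  V = {[0=2], [1]}: π^{-1}(V) = {0, 1, 2} ∉ τ ✗.
  V = {[3=4]}: π^{-1}(V) = {3, 4} ∉ τ ✗.
  V = {[0=2], [3=4]}: π^{-1}(V) = {0, 2, 3, 4} ∉ τ ✗.
  V = {[1], [3=4]}: π^{-1}(V) = {1, 3, 4} ∉ τ ✗.
  V = {[0=2], [1], [3=4]}: π^{-1}(V) = {0, 1, 2, 3, 4} ∈ τ ✓.
Open sets in the quotient: τ_Q = {{}, {[1]}, {[0=2], [1], [3=4]}} (3 elements).


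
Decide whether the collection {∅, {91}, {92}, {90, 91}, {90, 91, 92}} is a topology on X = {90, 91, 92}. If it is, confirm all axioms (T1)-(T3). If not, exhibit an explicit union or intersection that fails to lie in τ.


τ is NOT a topology on X.

Axiom (T1): ∅ ∈ τ? Yes; X ∈ τ? Yes.
Axiom (T2/T3): check pairwise unions and intersections of members of τ.
Counterexample for (T2): {91} ∪ {92} = {91, 92} ∉ τ. Therefore τ is NOT a topology.


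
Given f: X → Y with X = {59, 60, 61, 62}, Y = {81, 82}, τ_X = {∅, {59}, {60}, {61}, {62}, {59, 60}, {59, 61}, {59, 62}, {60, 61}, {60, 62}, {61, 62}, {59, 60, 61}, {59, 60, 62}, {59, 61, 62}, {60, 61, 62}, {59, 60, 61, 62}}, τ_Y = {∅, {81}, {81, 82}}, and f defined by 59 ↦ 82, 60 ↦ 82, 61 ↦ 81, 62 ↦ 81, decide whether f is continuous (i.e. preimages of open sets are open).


f IS continuous.

Compute f^{-1}(U) for each U ∈ τ_Y:
  U = ∅: f^{-1}(U) = ∅ ∈ τ_X ✓.
  U = {81}: f^{-1}(U) = {61, 62} ∈ τ_X ✓.
  U = {81, 82}: f^{-1}(U) = {59, 60, 61, 62} ∈ τ_X ✓.
Every preimage lies in τ_X, so f IS continuous.


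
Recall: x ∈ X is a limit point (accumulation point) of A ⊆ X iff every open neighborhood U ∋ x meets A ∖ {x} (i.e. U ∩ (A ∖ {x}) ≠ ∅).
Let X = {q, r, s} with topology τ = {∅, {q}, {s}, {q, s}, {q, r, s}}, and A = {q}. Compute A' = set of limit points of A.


A' = {r}

For each x ∈ X, list the open sets U ∈ τ with x ∈ U, then check whether U ∩ (A ∖ {x}) ≠ ∅ for every such U.
  x = q: open {q} ∋ x has {q} ∩ (A ∖ {q}) = ∅, so x is NOT a limit point.
  x = r: opens ∋ x are {q, r, s}; each meets A ∖ {r}, so x IS a limit point.
  x = s: open {s} ∋ x has {s} ∩ (A ∖ {s}) = ∅, so x is NOT a limit point.
Collecting: A' = {r}.


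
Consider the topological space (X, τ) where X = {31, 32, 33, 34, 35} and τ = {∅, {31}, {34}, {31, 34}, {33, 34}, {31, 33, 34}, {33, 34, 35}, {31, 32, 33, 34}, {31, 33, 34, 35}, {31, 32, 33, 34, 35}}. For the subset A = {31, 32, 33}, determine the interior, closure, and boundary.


int(A) = {31}, cl(A) = {31, 32, 33, 35}, ∂A = {32, 33, 35}.

Closed sets in (X, τ) are complements of opens:
  closed(X, τ) = {∅, {32}, {35}, {31, 32}, {32, 35}, {31, 32, 35}, {32, 33, 35}, {31, 32, 33, 35}, {32, 33, 34, 35}, {31, 32, 33, 34, 35}}.
int(A) = ⋃ {U ∈ τ : U ⊆ A}. Opens contained in A: ∅, {31}.
Taking the union of these: int(A) = {31}.
cl(A) = ⋂ {C closed : A ⊆ C}. Closed sets containing A: {31, 32, 33, 35}, {31, 32, 33, 34, 35}.
Intersecting these: cl(A) = {31, 32, 33, 35}.
∂A = cl(A) ∖ int(A) = {31, 32, 33, 35} ∖ {31} = {32, 33, 35}.


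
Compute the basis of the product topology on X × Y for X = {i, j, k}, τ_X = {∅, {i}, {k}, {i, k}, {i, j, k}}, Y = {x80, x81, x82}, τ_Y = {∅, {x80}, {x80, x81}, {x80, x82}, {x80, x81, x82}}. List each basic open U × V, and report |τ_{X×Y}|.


Basis B = {∅ × ∅, {i} × {x80}, {k} × {x80}, {i} × {x80, x81}, {i} × {x80, x82}, {i, k} × {x80}, {k} × {x80, x81}, {k} × {x80, x82}, {i} × {x80, x81, x82}, {i, j, k} × {x80}, {k} × {x80, x81, x82}, {i, k} × {x80, x81}, {i, k} × {x80, x82}, {i, k} × {x80, x81, x82}, {i, j, k} × {x80, x81}, {i, j, k} × {x80, x82}, {i, j, k} × {x80, x81, x82}}; |τ_{X×Y}| = 50.

Enumerate products U × V with U ∈ τ_X, V ∈ τ_Y (deduplicated):
  ∅ × ∅ = {} (∅)
  {i} × {x80} = {(i,x80)}
  {k} × {x80} = {(k,x80)}
  {i} × {x80, x81} = {(i,x80), (i,x81)}
  {i} × {x80, x82} = {(i,x80), (i,x82)}
  {i, k} × {x80} = {(i,x80), (k,x80)}
  {k} × {x80, x81} = {(k,x80), (k,x81)}
  {k} × {x80, x82} = {(k,x80), (k,x82)}
  {i} × {x80, x81, x82} = {(i,x80), (i,x81), (i,x82)}
  {i, j, k} × {x80} = {(i,x80), (j,x80), (k,x80)}
  {k} × {x80, x81, x82} = {(k,x80), (k,x81), (k,x82)}
  {i, k} × {x80, x81} = {(i,x80), (i,x81), (k,x80), (k,x81)}
  {i, k} × {x80, x82} = {(i,x80), (i,x82), (k,x80), (k,x82)}
  {i, k} × {x80, x81, x82} = {(i,x80), (i,x81), (i,x82), (k,x80), (k,x81), (k,x82)}
  {i, j, k} × {x80, x81} = {(i,x80), (i,x81), (j,x80), (j,x81), (k,x80), (k,x81)}
  {i, j, k} × {x80, x82} = {(i,x80), (i,x82), (j,x80), (j,x82), (k,x80), (k,x82)}
  {i, j, k} × {x80, x81, x82} = {(i,x80), (i,x81), (i,x82), (j,x80), (j,x81), (j,x82), (k,x80), (k,x81), (k,x82)}
These 17 distinct sets form the basis B.
Close under arbitrary unions to get τ_{X×Y}; counting gives |τ_{X×Y}| = 50.


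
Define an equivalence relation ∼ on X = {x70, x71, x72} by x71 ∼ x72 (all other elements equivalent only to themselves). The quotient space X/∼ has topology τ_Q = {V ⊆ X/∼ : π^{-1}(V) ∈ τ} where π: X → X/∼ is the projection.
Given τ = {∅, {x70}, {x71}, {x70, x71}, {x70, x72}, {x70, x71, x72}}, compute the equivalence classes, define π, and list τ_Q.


X/∼ = {[x70], [x71=x72]}; |τ_Q| = 3.

Equivalence classes: [x70], [x71=x72].
Quotient map π: X → X/∼ sends x70 ↦ [x70], x71 ↦ [x71=x72], x72 ↦ [x71=x72].
For each subset V ⊆ X/∼, compute π^{-1}(V) ⊆ X and check whether π^{-1}(V) ∈ τ. V is open in τ_Q iff π^{-1}(V) ∈ τ.
  V = {}: π^{-1}(V) = ∅ ∈ τ ✓.
  V = {[x70]}: π^{-1}(V) = {x70} ∈ τ ✓.
  V = {[x71=x72]}: π^{-1}(V) = {x71, x72} ∉ τ ✗.
  V = {[x70], [x71=x72]}: π^{-1}(V) = {x70, x71, x72} ∈ τ ✓.
Open sets in the quotient: τ_Q = {{}, {[x70]}, {[x70], [x71=x72]}} (3 elements).


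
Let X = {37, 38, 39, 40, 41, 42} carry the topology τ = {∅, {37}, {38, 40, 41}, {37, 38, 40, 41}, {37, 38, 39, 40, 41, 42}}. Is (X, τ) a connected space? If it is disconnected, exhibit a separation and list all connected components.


(X, τ) is connected.

Find clopen sets (U ∈ τ with X ∖ U ∈ τ):
  U = ∅, X ∖ U = {37, 38, 39, 40, 41, 42} — both open, so U is clopen.
  U = {37, 38, 39, 40, 41, 42}, X ∖ U = ∅ — both open, so U is clopen.
Only trivial clopens (∅ and X) exist, so (X, τ) is connected.
Compute connected components by grouping points that agree on all clopens:
  component: {37, 38, 39, 40, 41, 42}


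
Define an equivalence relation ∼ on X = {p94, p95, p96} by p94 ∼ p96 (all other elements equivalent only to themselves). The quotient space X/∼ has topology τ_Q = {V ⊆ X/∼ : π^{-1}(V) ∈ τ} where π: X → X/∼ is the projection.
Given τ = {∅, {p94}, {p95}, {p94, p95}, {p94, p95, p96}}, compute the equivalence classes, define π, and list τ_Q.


X/∼ = {[p94=p96], [p95]}; |τ_Q| = 3.

Equivalence classes: [p94=p96], [p95].
Quotient map π: X → X/∼ sends p94 ↦ [p94=p96], p95 ↦ [p95], p96 ↦ [p94=p96].
For each subset V ⊆ X/∼, compute π^{-1}(V) ⊆ X and check whether π^{-1}(V) ∈ τ. V is open in τ_Q iff π^{-1}(V) ∈ τ.
  V = {}: π^{-1}(V) = ∅ ∈ τ ✓.
  V = {[p94=p96]}: π^{-1}(V) = {p94, p96} ∉ τ ✗.
  V = {[p95]}: π^{-1}(V) = {p95} ∈ τ ✓.
  V = {[p94=p96], [p95]}: π^{-1}(V) = {p94, p95, p96} ∈ τ ✓.
Open sets in the quotient: τ_Q = {{}, {[p95]}, {[p94=p96], [p95]}} (3 elements).


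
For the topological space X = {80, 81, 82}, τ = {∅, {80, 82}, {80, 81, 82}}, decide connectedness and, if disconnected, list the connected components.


(X, τ) is connected.

Find clopen sets (U ∈ τ with X ∖ U ∈ τ):
  U = ∅, X ∖ U = {80, 81, 82} — both open, so U is clopen.
  U = {80, 81, 82}, X ∖ U = ∅ — both open, so U is clopen.
Only trivial clopens (∅ and X) exist, so (X, τ) is connected.
Compute connected components by grouping points that agree on all clopens:
  component: {80, 81, 82}


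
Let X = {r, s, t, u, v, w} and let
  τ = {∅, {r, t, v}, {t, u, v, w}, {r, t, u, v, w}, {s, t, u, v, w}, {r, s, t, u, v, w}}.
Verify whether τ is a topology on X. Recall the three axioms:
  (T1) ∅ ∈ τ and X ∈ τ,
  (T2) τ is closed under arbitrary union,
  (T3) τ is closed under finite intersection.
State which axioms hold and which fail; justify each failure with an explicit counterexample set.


τ is NOT a topology on X.

Axiom (T1): ∅ ∈ τ? Yes; X ∈ τ? Yes.
Axiom (T2/T3): check pairwise unions and intersections of members of τ.
Counterexample for (T3): {r, t, v} ∩ {t, u, v, w} = {t, v} ∉ τ. Therefore τ is NOT a topology.


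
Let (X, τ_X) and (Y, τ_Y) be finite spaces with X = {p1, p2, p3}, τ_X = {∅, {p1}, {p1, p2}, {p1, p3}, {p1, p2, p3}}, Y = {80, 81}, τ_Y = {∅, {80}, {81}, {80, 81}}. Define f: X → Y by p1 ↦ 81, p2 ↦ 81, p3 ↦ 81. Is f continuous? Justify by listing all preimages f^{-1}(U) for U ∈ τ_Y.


f IS continuous.

Compute f^{-1}(U) for each U ∈ τ_Y:
  U = ∅: f^{-1}(U) = ∅ ∈ τ_X ✓.
  U = {80}: f^{-1}(U) = ∅ ∈ τ_X ✓.
  U = {81}: f^{-1}(U) = {p1, p2, p3} ∈ τ_X ✓.
  U = {80, 81}: f^{-1}(U) = {p1, p2, p3} ∈ τ_X ✓.
Every preimage lies in τ_X, so f IS continuous.


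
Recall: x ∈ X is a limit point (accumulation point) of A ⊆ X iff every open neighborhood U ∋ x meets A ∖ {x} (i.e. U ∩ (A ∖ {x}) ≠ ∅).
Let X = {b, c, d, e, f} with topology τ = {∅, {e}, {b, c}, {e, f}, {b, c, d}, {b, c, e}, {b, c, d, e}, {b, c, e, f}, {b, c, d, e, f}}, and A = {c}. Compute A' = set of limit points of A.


A' = {b, d}

For each x ∈ X, list the open sets U ∈ τ with x ∈ U, then check whether U ∩ (A ∖ {x}) ≠ ∅ for every such U.
  x = b: opens ∋ x are {b, c}, {b, c, d}, {b, c, e}, {b, c, d, e}, {b, c, e, f}, {b, c, d, e, f}; each meets A ∖ {b}, so x IS a limit point.
  x = c: open {b, c} ∋ x has {b, c} ∩ (A ∖ {c}) = ∅, so x is NOT a limit point.
  x = d: opens ∋ x are {b, c, d}, {b, c, d, e}, {b, c, d, e, f}; each meets A ∖ {d}, so x IS a limit point.
  x = e: open {e} ∋ x has {e} ∩ (A ∖ {e}) = ∅, so x is NOT a limit point.
  x = f: open {e, f} ∋ x has {e, f} ∩ (A ∖ {f}) = ∅, so x is NOT a limit point.
Collecting: A' = {b, d}.
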